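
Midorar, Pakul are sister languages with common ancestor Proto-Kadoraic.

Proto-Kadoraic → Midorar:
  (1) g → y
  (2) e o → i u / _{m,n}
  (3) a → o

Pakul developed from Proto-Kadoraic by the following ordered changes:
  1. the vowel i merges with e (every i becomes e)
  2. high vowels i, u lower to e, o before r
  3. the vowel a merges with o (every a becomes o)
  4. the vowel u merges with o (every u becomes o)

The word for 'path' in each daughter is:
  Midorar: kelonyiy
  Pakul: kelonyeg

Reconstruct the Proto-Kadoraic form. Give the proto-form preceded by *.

Position 8: Midorar has y, Pakul has g. Pakul preserves g here (none of its changes turn any other segment into g), so the proto-segment is *g.
Position 7: Midorar has i, Pakul has e. Taking the neighbouring segments as reconstructed: Midorar i can only go back to *i; Pakul e could go back to *e or *i — the one source consistent with every daughter is *i.
Position 4: Midorar has o, Pakul has o. Taking the neighbouring segments as reconstructed: Midorar o can only go back to *a; Pakul o could go back to *a or *o or *u — the one source consistent with every daughter is *a.
Continuing position by position gives *kelanyig; check it forward:
Midorar: *kelanyig > kelanyiy > kelonyiy  (by unconditioned shift, vowel merger)
Pakul: *kelanyig
  kelanyig → kelanyeg   [vowel merger]
  kelanyeg (rule 2 does not apply)
  kelanyeg → kelonyeg   [vowel merger]
  kelonyeg (rule 4 does not apply)
  giving Pakul kelonyeg.
*kelanyig is the unique common source.

*kelanyig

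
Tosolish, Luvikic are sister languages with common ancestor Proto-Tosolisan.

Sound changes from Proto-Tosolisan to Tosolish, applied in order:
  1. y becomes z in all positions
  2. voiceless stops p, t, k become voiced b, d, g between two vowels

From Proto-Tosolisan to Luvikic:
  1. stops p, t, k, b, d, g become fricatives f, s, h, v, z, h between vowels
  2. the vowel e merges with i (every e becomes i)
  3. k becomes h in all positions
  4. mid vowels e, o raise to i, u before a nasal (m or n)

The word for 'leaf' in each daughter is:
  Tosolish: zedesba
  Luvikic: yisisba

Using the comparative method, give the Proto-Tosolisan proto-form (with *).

*yetesba

Position 1: Tosolish has z, Luvikic has y. Luvikic preserves y here (none of its changes turn any other segment into y), so the proto-segment is *y.
Position 3: Tosolish has d, Luvikic has s. Taking the neighbouring segments as reconstructed: Tosolish d could go back to *t or *d; Luvikic s could go back to *t or *s — the one source consistent with every daughter is *t.
Position 2: Tosolish has e, Luvikic has i. Tosolish preserves e here (none of its changes turn any other segment into e), so the proto-segment is *e.
Continuing position by position gives *yetesba; check it forward:
Tosolish: *yetesba
  yetesba → zetesba   [unconditioned shift]
  zetesba → zedesba   [intervocalic voicing]
  giving Tosolish zedesba.
Luvikic: *yetesba
  yetesba → yesesba   [intervocalic lenition]
  yesesba → yisisba   [vowel merger]
  yisisba (rule 3 does not apply)
  yisisba (rule 4 does not apply)
  giving Luvikic yisisba.
Only *yetesba yields all of Tosolish zedesba, Luvikic yisisba.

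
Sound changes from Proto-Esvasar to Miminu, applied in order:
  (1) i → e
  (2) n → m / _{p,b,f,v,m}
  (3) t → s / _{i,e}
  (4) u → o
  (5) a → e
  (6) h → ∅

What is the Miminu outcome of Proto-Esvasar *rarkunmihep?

Miminu: *rarkunmihep
  rarkunmihep → rarkunmehep   [vowel merger]
  rarkunmehep → rarkummehep   [nasal place assimilation]
  rarkummehep (rule 3 does not apply)
  rarkummehep → rarkommehep   [vowel merger]
  rarkommehep → rerkommehep   [vowel merger]
  rerkommehep → rerkommeep   [h-loss]
  giving Miminu rerkommeep.

rerkommeep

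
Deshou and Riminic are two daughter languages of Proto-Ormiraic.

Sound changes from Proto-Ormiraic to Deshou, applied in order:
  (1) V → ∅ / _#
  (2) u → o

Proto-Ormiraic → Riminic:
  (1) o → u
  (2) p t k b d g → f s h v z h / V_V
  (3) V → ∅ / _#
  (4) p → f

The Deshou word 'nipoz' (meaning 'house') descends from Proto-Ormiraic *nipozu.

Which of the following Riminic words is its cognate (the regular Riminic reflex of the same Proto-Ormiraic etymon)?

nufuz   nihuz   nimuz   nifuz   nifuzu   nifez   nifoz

nifuz

Riminic: start from *nipozu.
  rule 1 (vowel merger): nipozu → nipuzu
  rule 2 (intervocalic lenition): nipuzu → nifuzu
  rule 3 (apocope): nifuzu → nifuz
  rule 4: no change — nifuz
  ⇒ Riminic nifuz
Among the options, 'nifuz' alone shows every Riminic change applied in order.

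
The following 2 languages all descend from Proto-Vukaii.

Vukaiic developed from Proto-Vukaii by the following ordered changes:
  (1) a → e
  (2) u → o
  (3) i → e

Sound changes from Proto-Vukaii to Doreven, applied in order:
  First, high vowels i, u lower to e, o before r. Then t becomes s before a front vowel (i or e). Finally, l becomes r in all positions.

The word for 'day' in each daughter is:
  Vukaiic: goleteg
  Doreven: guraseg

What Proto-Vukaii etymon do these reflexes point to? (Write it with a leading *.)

*gulateg

Position 2: Vukaiic has o, Doreven has u. Doreven preserves u here (none of its changes turn any other segment into u), so the proto-segment is *u.
Position 5: Vukaiic has t, Doreven has s. Vukaiic preserves t here (none of its changes turn any other segment into t), so the proto-segment is *t.
Position 4: Vukaiic has e, Doreven has a. Doreven preserves a here (none of its changes turn any other segment into a), so the proto-segment is *a.
This points to *gulateg. Verify forward in each daughter:
Vukaiic: start from *gulateg.
  rule 1 (vowel merger): gulateg → guleteg
  rule 2 (vowel merger): guleteg → goleteg
  rule 3: no change — goleteg
  ⇒ Vukaiic goleteg
Doreven: *gulateg
  gulateg (rule 1 does not apply)
  gulateg → gulaseg   [palatalisation]
  gulaseg → guraseg   [unconditioned shift]
  giving Doreven guraseg.
*gulateg is the unique common source.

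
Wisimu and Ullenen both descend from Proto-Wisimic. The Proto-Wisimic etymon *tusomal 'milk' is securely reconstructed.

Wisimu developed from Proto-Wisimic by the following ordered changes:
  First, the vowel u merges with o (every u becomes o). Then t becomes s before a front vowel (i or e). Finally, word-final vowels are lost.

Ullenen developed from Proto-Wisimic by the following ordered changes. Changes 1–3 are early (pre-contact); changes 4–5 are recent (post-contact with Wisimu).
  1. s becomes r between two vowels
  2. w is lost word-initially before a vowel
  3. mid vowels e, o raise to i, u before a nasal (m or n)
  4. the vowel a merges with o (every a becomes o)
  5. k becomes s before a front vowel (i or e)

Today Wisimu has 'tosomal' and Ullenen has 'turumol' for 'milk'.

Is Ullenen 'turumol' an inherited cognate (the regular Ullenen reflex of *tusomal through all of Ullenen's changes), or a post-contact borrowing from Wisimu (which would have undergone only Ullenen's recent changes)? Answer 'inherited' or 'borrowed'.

If inherited, *tusomal would pass through all of Ullenen's changes:
Ullenen: start from *tusomal.
  rule 1 (rhotacism): tusomal → turomal
  rule 2: no change — turomal
  rule 3 (pre-nasal raising): turomal → turumal
  rule 4 (vowel merger): turumal → turumol
  rule 5: no change — turumol
  ⇒ Ullenen turumol
If borrowed from Wisimu 'tosomal' after the early changes, it would undergo only the recent ones:
  rule 4 (vowel merger): tosomal → tosomol
  rule 5 (palatalisation): no change (tosomol)
  ⇒ as a loan: tosomol
Ullenen 'turumol' matches the inherited outcome exactly, so it is an inherited cognate, not a loan.

inherited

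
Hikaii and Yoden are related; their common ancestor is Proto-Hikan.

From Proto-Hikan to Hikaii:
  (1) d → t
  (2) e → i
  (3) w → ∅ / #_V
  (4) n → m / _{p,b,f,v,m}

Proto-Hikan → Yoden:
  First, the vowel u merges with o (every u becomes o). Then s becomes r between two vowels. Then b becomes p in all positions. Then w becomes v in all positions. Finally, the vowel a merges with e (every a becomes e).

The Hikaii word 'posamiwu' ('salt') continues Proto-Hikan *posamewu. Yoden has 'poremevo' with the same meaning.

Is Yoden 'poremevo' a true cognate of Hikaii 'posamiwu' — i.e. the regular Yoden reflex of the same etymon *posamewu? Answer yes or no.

Derive the expected Yoden reflex of *posamewu:
Yoden: start from *posamewu.
  rule 1 (vowel merger): posamewu → posamewo
  rule 2 (rhotacism): posamewo → poramewo
  rule 3: no change — poramewo
  rule 4 (unconditioned shift): poramewo → poramevo
  rule 5 (vowel merger): poramevo → poremevo
  ⇒ Yoden poremevo
Yoden 'poremevo' matches the regular reflex exactly, so the pair is cognate.

yes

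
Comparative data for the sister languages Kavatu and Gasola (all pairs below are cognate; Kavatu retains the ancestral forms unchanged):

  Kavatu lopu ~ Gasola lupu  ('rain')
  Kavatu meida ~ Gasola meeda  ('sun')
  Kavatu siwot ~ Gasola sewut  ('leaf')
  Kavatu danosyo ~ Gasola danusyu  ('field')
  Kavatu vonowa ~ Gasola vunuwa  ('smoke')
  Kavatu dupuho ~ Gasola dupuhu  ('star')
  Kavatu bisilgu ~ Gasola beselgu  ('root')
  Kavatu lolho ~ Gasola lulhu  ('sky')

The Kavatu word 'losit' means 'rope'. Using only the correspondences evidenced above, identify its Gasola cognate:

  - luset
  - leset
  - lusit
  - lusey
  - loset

siwot ~ sewut, danosyo ~ danusyu — Kavatu o corresponds to Gasola u after a consonant, before a consonant other than r, m, n, p, b, f, v.
siwot ~ sewut, bisilgu ~ beselgu — Kavatu i corresponds to Gasola e after a consonant, before a consonant other than r, m, n, p, b, f, v.
Applying these to Kavatu 'losit':
  losit → lusit   (o→u after a consonant, before a consonant other than r, m, n, p, b, f, v)
  lusit → luset   (i→e after a consonant, before a consonant other than r, m, n, p, b, f, v)
So the Gasola cognate is 'luset'.

luset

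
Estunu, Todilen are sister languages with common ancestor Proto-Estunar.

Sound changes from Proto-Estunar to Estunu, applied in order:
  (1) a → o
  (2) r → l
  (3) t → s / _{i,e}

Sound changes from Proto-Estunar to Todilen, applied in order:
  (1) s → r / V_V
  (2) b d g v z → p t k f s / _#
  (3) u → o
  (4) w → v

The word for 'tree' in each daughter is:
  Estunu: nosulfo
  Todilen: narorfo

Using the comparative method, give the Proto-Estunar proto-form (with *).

Position 2: Estunu has o, Todilen has a. Todilen preserves a here (none of its changes turn any other segment into a), so the proto-segment is *a.
Position 5: Estunu has l, Todilen has r. Taking the neighbouring segments as reconstructed: Estunu l could go back to *l or *r; Todilen r can only go back to *r — the one source consistent with every daughter is *r.
This points to *nasurfo. Verify forward in each daughter:
Estunu: *nasurfo
  nasurfo → nosurfo   [vowel merger]
  nosurfo → nosulfo   [unconditioned shift]
  nosulfo (rule 3 does not apply)
  giving Estunu nosulfo.
Todilen: *nasurfo
  nasurfo → narurfo   [rhotacism]
  narurfo (rule 2 does not apply)
  narurfo → narorfo   [vowel merger]
  narorfo (rule 4 does not apply)
  giving Todilen narorfo.
*nasurfo is the unique common source.

*nasurfo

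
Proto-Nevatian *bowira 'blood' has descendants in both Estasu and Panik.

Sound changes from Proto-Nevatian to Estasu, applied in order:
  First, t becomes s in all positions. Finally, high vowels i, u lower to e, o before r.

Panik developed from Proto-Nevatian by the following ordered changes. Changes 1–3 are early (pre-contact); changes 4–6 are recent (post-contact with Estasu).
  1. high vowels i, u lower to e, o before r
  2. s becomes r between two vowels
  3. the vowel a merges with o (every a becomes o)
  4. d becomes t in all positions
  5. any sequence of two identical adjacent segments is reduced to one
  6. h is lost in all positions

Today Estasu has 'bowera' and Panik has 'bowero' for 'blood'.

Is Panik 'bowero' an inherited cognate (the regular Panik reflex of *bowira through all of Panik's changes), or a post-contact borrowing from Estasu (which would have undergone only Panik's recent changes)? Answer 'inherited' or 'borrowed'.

If inherited, *bowira would pass through all of Panik's changes:
Panik: *bowira > bowera > bowero  (by pre-rhotic lowering, vowel merger)
If borrowed from Estasu 'bowera' after the early changes, it would undergo only the recent ones:
  rule 4 (unconditioned shift): no change (bowera)
  rule 5 (degemination): no change (bowera)
  rule 6 (h-loss): no change (bowera)
  ⇒ as a loan: bowera
Panik 'bowero' matches the inherited outcome exactly, so it is an inherited cognate, not a loan.

inherited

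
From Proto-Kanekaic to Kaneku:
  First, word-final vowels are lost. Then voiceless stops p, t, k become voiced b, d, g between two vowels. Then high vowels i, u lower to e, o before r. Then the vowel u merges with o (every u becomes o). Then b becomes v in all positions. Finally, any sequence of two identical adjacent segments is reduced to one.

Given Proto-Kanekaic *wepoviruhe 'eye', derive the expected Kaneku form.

Kaneku: start from *wepoviruhe.
  rule 1 (apocope): wepoviruhe → wepoviruh
  rule 2 (intervocalic voicing): wepoviruh → weboviruh
  rule 3 (pre-rhotic lowering): weboviruh → weboveruh
  rule 4 (vowel merger): weboveruh → weboveroh
  rule 5 (unconditioned shift): weboveroh → wevoveroh
  rule 6: no change — wevoveroh
  ⇒ Kaneku wevoveroh

wevoveroh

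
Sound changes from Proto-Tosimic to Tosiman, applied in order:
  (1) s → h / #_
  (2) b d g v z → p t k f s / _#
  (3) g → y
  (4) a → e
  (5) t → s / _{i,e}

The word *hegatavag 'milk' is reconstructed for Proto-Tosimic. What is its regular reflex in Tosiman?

Tosiman: start from *hegatavag.
  rule 1: no change — hegatavag
  rule 2 (final devoicing): hegatavag → hegatavak
  rule 3 (unconditioned shift): hegatavak → heyatavak
  rule 4 (vowel merger): heyatavak → heyetevek
  rule 5 (palatalisation): heyetevek → heyesevek
  ⇒ Tosiman heyesevek

heyesevek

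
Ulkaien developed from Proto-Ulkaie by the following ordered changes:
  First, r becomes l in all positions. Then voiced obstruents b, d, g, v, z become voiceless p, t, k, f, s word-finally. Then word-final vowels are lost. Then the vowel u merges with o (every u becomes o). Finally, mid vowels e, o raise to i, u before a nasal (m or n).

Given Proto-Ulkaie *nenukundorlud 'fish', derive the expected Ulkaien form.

Ulkaien: *nenukundorlud > nenukundollud > nenukundollut > nenokondollot > ninokundollot  (by unconditioned shift, final devoicing, vowel merger, pre-nasal raising)

ninokundollot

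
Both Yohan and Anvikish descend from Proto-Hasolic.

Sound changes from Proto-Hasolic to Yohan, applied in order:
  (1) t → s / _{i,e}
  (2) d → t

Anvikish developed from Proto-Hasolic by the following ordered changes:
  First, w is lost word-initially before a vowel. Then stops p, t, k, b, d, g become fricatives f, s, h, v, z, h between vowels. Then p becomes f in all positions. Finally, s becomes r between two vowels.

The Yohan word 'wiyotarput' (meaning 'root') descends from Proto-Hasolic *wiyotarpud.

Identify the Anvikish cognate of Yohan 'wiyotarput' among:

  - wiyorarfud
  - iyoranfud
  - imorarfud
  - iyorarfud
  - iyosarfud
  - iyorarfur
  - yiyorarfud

Anvikish: *wiyotarpud > iyotarpud > iyosarpud > iyosarfud > iyorarfud  (by glide loss, intervocalic lenition, unconditioned shift, rhotacism)
Only 'iyorarfud' matches the regular Anvikish development of *wiyotarpud.

iyorarfud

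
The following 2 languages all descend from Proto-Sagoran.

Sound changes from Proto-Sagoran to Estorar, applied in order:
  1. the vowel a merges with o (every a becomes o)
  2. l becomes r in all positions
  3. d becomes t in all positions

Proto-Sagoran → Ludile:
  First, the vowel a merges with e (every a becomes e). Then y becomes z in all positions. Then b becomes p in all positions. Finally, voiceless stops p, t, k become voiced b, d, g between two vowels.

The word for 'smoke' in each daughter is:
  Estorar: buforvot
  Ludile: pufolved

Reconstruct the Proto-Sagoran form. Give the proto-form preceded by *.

*bufolvad

Position 8: Estorar has t, Ludile has d. Taking the neighbouring segments as reconstructed: Estorar t could go back to *t or *d; Ludile d can only go back to *d — the one source consistent with every daughter is *d.
Position 7: Estorar has o, Ludile has e. Taking the neighbouring segments as reconstructed: Estorar o could go back to *a or *o; Ludile e could go back to *a or *e — the one source consistent with every daughter is *a.
Position 5: Estorar has r, Ludile has l. Ludile preserves l here (none of its changes turn any other segment into l), so the proto-segment is *l.
This points to *bufolvad. Verify forward in each daughter:
Estorar: start from *bufolvad.
  rule 1 (vowel merger): bufolvad → bufolvod
  rule 2 (unconditioned shift): bufolvod → buforvod
  rule 3 (unconditioned shift): buforvod → buforvot
  ⇒ Estorar buforvot
Ludile: start from *bufolvad.
  rule 1 (vowel merger): bufolvad → bufolved
  rule 2: no change — bufolved
  rule 3 (unconditioned shift): bufolved → pufolved
  rule 4: no change — pufolved
  ⇒ Ludile pufolved
Only *bufolvad yields all of Estorar buforvot, Ludile pufolved.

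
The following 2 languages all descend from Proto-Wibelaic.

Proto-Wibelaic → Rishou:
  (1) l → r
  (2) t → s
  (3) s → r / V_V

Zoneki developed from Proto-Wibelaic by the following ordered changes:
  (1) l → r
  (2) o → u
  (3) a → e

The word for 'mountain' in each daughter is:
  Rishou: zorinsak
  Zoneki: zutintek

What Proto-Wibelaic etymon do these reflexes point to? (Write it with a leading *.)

Position 7: Rishou has a, Zoneki has e. Rishou preserves a here (none of its changes turn any other segment into a), so the proto-segment is *a.
Position 3: Rishou has r, Zoneki has t. Zoneki preserves t here (none of its changes turn any other segment into t), so the proto-segment is *t.
This points to *zotintak. Verify forward in each daughter:
Rishou: start from *zotintak.
  rule 1: no change — zotintak
  rule 2 (unconditioned shift): zotintak → zosinsak
  rule 3 (rhotacism): zosinsak → zorinsak
  ⇒ Rishou zorinsak
Zoneki: *zotintak
  zotintak (rule 1 does not apply)
  zotintak → zutintak   [vowel merger]
  zutintak → zutintek   [vowel merger]
  giving Zoneki zutintek.
Only *zotintak yields all of Rishou zorinsak, Zoneki zutintek.

*zotintak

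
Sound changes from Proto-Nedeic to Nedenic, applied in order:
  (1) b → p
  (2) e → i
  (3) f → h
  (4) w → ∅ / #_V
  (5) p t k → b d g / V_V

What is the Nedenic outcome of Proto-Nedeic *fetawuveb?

hidawuvip

Nedenic: start from *fetawuveb.
  rule 1 (unconditioned shift): fetawuveb → fetawuvep
  rule 2 (vowel merger): fetawuvep → fitawuvip
  rule 3 (unconditioned shift): fitawuvip → hitawuvip
  rule 4: no change — hitawuvip
  rule 5 (intervocalic voicing): hitawuvip → hidawuvip
  ⇒ Nedenic hidawuvip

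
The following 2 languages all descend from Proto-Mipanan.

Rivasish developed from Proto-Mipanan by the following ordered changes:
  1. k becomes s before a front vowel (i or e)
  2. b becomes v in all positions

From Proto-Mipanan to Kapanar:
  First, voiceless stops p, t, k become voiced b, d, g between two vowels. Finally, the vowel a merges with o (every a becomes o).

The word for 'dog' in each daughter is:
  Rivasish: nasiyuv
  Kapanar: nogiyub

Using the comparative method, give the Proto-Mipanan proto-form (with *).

Position 7: Rivasish has v, Kapanar has b. Taking the neighbouring segments as reconstructed: Rivasish v could go back to *b or *v; Kapanar b can only go back to *b — the one source consistent with every daughter is *b.
Position 2: Rivasish has a, Kapanar has o. Rivasish preserves a here (none of its changes turn any other segment into a), so the proto-segment is *a.
This points to *nakiyub. Verify forward in each daughter:
Rivasish: *nakiyub > nasiyub > nasiyuv  (by palatalisation, unconditioned shift)
Kapanar: *nakiyub
  nakiyub → nagiyub   [intervocalic voicing]
  nagiyub → nogiyub   [vowel merger]
  giving Kapanar nogiyub.
*nakiyub is the unique common source.

*nakiyub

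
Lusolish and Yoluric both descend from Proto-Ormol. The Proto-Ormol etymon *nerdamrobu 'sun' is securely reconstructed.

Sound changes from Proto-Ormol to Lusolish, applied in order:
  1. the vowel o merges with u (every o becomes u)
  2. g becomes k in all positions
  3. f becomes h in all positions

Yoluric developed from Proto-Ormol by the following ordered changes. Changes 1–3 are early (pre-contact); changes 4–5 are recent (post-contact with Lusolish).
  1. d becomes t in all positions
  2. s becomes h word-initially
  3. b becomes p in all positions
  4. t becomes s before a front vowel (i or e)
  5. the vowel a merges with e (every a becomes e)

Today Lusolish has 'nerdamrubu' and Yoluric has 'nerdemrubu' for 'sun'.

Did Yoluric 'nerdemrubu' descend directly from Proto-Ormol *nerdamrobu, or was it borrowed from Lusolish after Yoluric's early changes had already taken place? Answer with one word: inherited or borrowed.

If inherited, *nerdamrobu would pass through all of Yoluric's changes:
Yoluric: start from *nerdamrobu.
  rule 1 (unconditioned shift): nerdamrobu → nertamrobu
  rule 2: no change — nertamrobu
  rule 3 (unconditioned shift): nertamrobu → nertamropu
  rule 4: no change — nertamropu
  rule 5 (vowel merger): nertamropu → nertemropu
  ⇒ Yoluric nertemropu
If borrowed from Lusolish 'nerdamrubu' after the early changes, it would undergo only the recent ones:
  rule 4 (palatalisation): no change (nerdamrubu)
  rule 5 (vowel merger): nerdamrubu → nerdemrubu
  ⇒ as a loan: nerdemrubu
Yoluric 'nerdemrubu' matches the loan outcome 'nerdemrubu', not the inherited 'nertemropu' — it skipped the early Yoluric changes, so it was borrowed from Lusolish.

borrowed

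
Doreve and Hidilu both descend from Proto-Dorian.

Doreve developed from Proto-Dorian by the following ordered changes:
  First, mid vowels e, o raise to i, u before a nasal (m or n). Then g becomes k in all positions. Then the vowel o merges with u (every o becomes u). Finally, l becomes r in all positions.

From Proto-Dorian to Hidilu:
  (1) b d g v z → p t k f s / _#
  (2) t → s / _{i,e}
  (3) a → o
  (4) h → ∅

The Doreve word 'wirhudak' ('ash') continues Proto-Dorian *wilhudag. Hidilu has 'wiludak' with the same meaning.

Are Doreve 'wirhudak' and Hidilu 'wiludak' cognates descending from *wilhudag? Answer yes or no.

Derive the expected Hidilu reflex of *wilhudag:
Hidilu: *wilhudag
  wilhudag → wilhudak   [final devoicing]
  wilhudak (rule 2 does not apply)
  wilhudak → wilhudok   [vowel merger]
  wilhudok → wiludok   [h-loss]
  giving Hidilu wiludok.
The regular Hidilu reflex would be 'wiludok', but the attested form is 'wiludak'. The correspondence is irregular, so they are not cognates (the Hidilu form has a different source).

no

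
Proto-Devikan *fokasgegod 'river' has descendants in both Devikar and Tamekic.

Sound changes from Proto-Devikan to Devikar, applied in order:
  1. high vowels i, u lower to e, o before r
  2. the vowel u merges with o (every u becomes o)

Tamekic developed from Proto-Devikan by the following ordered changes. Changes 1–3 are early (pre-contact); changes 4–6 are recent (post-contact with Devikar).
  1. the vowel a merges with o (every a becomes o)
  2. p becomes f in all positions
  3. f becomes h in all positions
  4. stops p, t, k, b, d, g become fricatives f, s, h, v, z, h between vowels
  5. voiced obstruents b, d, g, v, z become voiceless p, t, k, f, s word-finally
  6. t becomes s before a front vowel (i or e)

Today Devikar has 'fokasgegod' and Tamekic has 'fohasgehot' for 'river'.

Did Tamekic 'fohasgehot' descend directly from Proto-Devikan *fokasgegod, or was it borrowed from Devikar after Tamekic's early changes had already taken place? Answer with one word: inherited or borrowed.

If inherited, *fokasgegod would pass through all of Tamekic's changes:
Tamekic: start from *fokasgegod.
  rule 1 (vowel merger): fokasgegod → fokosgegod
  rule 2: no change — fokosgegod
  rule 3 (unconditioned shift): fokosgegod → hokosgegod
  rule 4 (intervocalic lenition): hokosgegod → hohosgehod
  rule 5 (final devoicing): hohosgehod → hohosgehot
  rule 6: no change — hohosgehot
  ⇒ Tamekic hohosgehot
If borrowed from Devikar 'fokasgegod' after the early changes, it would undergo only the recent ones:
  rule 4 (intervocalic lenition): fokasgegod → fohasgehod
  rule 5 (final devoicing): fohasgehod → fohasgehot
  rule 6 (palatalisation): no change (fohasgehot)
  ⇒ as a loan: fohasgehot
Tamekic 'fohasgehot' matches the loan outcome 'fohasgehot', not the inherited 'hohosgehot' — it skipped the early Tamekic changes, so it was borrowed from Devikar.

borrowed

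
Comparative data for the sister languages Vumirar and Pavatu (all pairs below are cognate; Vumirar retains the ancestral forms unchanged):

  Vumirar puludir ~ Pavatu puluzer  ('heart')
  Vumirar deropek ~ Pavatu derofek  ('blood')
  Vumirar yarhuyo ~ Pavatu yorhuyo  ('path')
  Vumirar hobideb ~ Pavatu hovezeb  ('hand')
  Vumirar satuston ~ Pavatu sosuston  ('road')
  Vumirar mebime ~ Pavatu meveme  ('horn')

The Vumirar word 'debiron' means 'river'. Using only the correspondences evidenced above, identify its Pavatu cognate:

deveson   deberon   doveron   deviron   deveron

deveron

hobideb ~ hovezeb, mebime ~ meveme — Vumirar b corresponds to Pavatu v between vowels (before a front vowel).
puludir ~ puluzer — Vumirar i corresponds to Pavatu e after a consonant, before r.
Applying these to Vumirar 'debiron':
  debiron → deviron   (b→v between vowels (before a front vowel))
  deviron → deveron   (i→e after a consonant, before r)
So the Pavatu cognate is 'deveron'.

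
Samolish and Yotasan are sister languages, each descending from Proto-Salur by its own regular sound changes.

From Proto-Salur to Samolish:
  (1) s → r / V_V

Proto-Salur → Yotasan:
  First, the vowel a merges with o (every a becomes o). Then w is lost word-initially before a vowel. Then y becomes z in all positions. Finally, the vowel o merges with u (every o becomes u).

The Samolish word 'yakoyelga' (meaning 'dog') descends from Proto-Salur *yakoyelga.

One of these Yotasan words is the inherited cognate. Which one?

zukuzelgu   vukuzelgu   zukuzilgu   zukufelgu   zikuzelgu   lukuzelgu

zukuzelgu

Yotasan: start from *yakoyelga.
  rule 1 (vowel merger): yakoyelga → yokoyelgo
  rule 2: no change — yokoyelgo
  rule 3 (unconditioned shift): yokoyelgo → zokozelgo
  rule 4 (vowel merger): zokozelgo → zukuzelgu
  ⇒ Yotasan zukuzelgu
The other candidates each miss or misapply at least one Yotasan change.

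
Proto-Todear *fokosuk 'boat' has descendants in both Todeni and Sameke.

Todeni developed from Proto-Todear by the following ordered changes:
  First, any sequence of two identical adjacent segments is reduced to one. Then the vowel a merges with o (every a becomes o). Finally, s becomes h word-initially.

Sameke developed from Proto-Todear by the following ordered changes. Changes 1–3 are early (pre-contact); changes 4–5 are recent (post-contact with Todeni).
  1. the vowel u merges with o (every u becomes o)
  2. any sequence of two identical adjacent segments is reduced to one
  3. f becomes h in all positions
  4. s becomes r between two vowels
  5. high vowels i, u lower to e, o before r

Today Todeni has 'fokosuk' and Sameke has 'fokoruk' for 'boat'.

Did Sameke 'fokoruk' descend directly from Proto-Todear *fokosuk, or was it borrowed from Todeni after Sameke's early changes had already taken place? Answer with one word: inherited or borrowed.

If inherited, *fokosuk would pass through all of Sameke's changes:
Sameke: *fokosuk
  fokosuk → fokosok   [vowel merger]
  fokosok (rule 2 does not apply)
  fokosok → hokosok   [unconditioned shift]
  hokosok → hokorok   [rhotacism]
  hokorok (rule 5 does not apply)
  giving Sameke hokorok.
If borrowed from Todeni 'fokosuk' after the early changes, it would undergo only the recent ones:
  rule 4 (rhotacism): fokosuk → fokoruk
  rule 5 (pre-rhotic lowering): no change (fokoruk)
  ⇒ as a loan: fokoruk
Sameke 'fokoruk' matches the loan outcome 'fokoruk', not the inherited 'hokorok' — it skipped the early Sameke changes, so it was borrowed from Todeni.

borrowed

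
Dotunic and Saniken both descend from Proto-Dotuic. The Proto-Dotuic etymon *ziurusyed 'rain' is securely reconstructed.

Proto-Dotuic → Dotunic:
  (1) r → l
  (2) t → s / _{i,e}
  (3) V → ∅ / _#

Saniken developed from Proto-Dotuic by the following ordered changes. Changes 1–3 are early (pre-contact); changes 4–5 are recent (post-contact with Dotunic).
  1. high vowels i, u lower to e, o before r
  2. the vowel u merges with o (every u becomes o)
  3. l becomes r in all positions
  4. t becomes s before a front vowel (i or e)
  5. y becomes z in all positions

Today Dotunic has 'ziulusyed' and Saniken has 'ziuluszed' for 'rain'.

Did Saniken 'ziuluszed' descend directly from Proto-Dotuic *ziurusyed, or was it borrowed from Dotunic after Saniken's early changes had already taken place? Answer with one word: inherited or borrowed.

If inherited, *ziurusyed would pass through all of Saniken's changes:
Saniken: start from *ziurusyed.
  rule 1 (pre-rhotic lowering): ziurusyed → ziorusyed
  rule 2 (vowel merger): ziorusyed → ziorosyed
  rule 3: no change — ziorosyed
  rule 4: no change — ziorosyed
  rule 5 (unconditioned shift): ziorosyed → zioroszed
  ⇒ Saniken zioroszed
If borrowed from Dotunic 'ziulusyed' after the early changes, it would undergo only the recent ones:
  rule 4 (palatalisation): no change (ziulusyed)
  rule 5 (unconditioned shift): ziulusyed → ziuluszed
  ⇒ as a loan: ziuluszed
Saniken 'ziuluszed' matches the loan outcome 'ziuluszed', not the inherited 'zioroszed' — it skipped the early Saniken changes, so it was borrowed from Dotunic.

borrowed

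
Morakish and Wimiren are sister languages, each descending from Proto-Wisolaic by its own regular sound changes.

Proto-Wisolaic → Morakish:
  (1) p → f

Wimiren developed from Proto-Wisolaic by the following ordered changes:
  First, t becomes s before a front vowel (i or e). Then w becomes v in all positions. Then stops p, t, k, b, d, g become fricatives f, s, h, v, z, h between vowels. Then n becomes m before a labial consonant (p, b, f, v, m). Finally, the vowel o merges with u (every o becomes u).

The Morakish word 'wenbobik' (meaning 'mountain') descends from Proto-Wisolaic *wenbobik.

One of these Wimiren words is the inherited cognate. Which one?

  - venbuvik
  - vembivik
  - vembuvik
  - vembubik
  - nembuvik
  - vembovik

Wimiren: *wenbobik
  wenbobik (rule 1 does not apply)
  wenbobik → venbobik   [unconditioned shift]
  venbobik → venbovik   [intervocalic lenition]
  venbovik → vembovik   [nasal place assimilation]
  vembovik → vembuvik   [vowel merger]
  giving Wimiren vembuvik.
Among the options, 'vembuvik' alone shows every Wimiren change applied in order.

vembuvik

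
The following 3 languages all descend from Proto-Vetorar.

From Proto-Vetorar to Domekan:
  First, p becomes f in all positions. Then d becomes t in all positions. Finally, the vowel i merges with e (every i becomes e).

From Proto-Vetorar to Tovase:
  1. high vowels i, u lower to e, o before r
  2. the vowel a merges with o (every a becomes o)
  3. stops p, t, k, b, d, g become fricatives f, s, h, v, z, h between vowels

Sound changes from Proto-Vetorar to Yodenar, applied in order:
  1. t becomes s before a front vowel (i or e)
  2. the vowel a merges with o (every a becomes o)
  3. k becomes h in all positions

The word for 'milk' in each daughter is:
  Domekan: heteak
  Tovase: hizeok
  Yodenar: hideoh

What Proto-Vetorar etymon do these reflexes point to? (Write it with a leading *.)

Position 3: Domekan has t, Tovase has z, Yodenar has d. Yodenar preserves d here (none of its changes turn any other segment into d), so the proto-segment is *d.
Position 2: Domekan has e, Tovase has i, Yodenar has i. Tovase preserves i here (none of its changes turn any other segment into i), so the proto-segment is *i.
Position 6: Domekan has k, Tovase has k, Yodenar has h. Domekan preserves k here (none of its changes turn any other segment into k), so the proto-segment is *k.
This points to *hideak. Verify forward in each daughter:
Domekan: *hideak > hiteak > heteak  (by unconditioned shift, vowel merger)
Tovase: *hideak
  hideak (rule 1 does not apply)
  hideak → hideok   [vowel merger]
  hideok → hizeok   [intervocalic lenition]
  giving Tovase hizeok.
Yodenar: start from *hideak.
  rule 1: no change — hideak
  rule 2 (vowel merger): hideak → hideok
  rule 3 (unconditioned shift): hideok → hideoh
  ⇒ Yodenar hideoh
Only *hideak yields all of Domekan heteak, Tovase hizeok, Yodenar hideoh.

*hideak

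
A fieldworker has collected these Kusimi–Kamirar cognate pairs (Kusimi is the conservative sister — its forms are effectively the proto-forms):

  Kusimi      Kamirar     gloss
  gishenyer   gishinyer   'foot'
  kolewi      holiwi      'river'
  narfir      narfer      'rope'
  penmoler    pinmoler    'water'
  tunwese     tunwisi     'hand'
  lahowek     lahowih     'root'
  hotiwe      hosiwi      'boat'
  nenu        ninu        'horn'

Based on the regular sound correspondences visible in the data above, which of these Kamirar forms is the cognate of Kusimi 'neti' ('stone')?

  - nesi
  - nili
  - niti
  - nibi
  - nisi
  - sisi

nisi

kolewi ~ holiwi, tunwese ~ tunwisi — Kusimi e corresponds to Kamirar i after a consonant, before a consonant other than r, m, n, p, b, f, v.
hotiwe ~ hosiwi — Kusimi t corresponds to Kamirar s between vowels (before a front vowel).
Applying these to Kusimi 'neti':
  neti → niti   (e→i after a consonant, before a consonant other than r, m, n, p, b, f, v)
  niti → nisi   (t→s between vowels (before a front vowel))
So the Kamirar cognate is 'nisi'.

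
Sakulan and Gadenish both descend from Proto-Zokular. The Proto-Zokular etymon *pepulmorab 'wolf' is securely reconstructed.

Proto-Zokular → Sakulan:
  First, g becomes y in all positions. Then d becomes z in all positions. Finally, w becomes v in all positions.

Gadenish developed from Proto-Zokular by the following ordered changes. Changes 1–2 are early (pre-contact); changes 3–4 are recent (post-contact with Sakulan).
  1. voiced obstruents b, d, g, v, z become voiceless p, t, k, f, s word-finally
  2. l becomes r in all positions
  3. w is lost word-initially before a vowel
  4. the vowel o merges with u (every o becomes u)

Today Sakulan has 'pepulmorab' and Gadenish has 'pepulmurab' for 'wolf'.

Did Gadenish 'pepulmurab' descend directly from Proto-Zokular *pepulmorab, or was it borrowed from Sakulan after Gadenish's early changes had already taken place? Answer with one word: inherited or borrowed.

If inherited, *pepulmorab would pass through all of Gadenish's changes:
Gadenish: *pepulmorab > pepulmorap > pepurmorap > pepurmurap  (by final devoicing, unconditioned shift, vowel merger)
If borrowed from Sakulan 'pepulmorab' after the early changes, it would undergo only the recent ones:
  rule 3 (glide loss): no change (pepulmorab)
  rule 4 (vowel merger): pepulmorab → pepulmurab
  ⇒ as a loan: pepulmurab
Gadenish 'pepulmurab' matches the loan outcome 'pepulmurab', not the inherited 'pepurmurap' — it skipped the early Gadenish changes, so it was borrowed from Sakulan.

borrowed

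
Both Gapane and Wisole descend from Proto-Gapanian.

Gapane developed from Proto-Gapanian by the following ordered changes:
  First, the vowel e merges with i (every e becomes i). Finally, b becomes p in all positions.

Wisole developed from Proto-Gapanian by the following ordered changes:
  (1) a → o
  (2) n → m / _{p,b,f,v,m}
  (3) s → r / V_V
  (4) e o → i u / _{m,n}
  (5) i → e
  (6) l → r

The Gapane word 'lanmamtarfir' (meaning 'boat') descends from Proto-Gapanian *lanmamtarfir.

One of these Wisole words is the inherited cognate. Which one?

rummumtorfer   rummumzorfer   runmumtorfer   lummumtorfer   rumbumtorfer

rummumtorfer

Wisole: *lanmamtarfir > lonmomtorfir > lommomtorfir > lummumtorfir > lummumtorfer > rummumtorfer  (by vowel merger, nasal place assimilation, pre-nasal raising, vowel merger, unconditioned shift)
The other candidates each miss or misapply at least one Wisole change.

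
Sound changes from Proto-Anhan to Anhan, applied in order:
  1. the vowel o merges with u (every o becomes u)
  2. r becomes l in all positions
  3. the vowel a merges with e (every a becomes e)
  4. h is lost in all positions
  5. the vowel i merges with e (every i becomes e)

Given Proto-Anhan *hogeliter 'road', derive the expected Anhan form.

ugeletel

Anhan: start from *hogeliter.
  rule 1 (vowel merger): hogeliter → hugeliter
  rule 2 (unconditioned shift): hugeliter → hugelitel
  rule 3: no change — hugelitel
  rule 4 (h-loss): hugelitel → ugelitel
  rule 5 (vowel merger): ugelitel → ugeletel
  ⇒ Anhan ugeletel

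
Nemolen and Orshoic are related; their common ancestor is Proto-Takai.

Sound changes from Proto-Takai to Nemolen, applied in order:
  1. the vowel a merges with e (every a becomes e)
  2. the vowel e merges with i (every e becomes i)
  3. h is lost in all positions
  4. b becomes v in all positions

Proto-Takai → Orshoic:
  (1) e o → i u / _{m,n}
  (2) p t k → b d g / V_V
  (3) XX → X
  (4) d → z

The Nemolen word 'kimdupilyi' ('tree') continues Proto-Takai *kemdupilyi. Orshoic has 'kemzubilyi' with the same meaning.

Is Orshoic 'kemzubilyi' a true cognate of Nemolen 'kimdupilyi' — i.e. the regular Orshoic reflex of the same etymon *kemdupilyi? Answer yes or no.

Derive the expected Orshoic reflex of *kemdupilyi:
Orshoic: start from *kemdupilyi.
  rule 1 (pre-nasal raising): kemdupilyi → kimdupilyi
  rule 2 (intervocalic voicing): kimdupilyi → kimdubilyi
  rule 3: no change — kimdubilyi
  rule 4 (unconditioned shift): kimdubilyi → kimzubilyi
  ⇒ Orshoic kimzubilyi
The regular Orshoic reflex would be 'kimzubilyi', but the attested form is 'kemzubilyi'. The correspondence is irregular, so they are not cognates (the Orshoic form has a different source).

no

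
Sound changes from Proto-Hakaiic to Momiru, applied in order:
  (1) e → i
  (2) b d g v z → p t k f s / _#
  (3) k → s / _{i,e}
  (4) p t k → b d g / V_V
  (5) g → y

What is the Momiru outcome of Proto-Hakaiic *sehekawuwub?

Momiru: start from *sehekawuwub.
  rule 1 (vowel merger): sehekawuwub → sihikawuwub
  rule 2 (final devoicing): sihikawuwub → sihikawuwup
  rule 3: no change — sihikawuwup
  rule 4 (intervocalic voicing): sihikawuwup → sihigawuwup
  rule 5 (unconditioned shift): sihigawuwup → sihiyawuwup
  ⇒ Momiru sihiyawuwup

sihiyawuwup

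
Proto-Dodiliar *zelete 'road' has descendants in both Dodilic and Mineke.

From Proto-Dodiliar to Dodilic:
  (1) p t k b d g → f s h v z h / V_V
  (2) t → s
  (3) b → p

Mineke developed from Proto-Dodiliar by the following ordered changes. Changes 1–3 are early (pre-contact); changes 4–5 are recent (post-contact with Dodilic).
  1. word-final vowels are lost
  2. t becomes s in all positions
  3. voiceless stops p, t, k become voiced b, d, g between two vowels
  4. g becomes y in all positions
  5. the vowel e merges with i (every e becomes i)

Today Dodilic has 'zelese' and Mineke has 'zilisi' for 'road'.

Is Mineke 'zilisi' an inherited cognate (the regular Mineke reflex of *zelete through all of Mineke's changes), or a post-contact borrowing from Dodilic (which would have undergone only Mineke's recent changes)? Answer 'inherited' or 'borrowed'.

borrowed

If inherited, *zelete would pass through all of Mineke's changes:
Mineke: *zelete
  zelete → zelet   [apocope]
  zelet → zeles   [unconditioned shift]
  zeles (rule 3 does not apply)
  zeles (rule 4 does not apply)
  zeles → zilis   [vowel merger]
  giving Mineke zilis.
If borrowed from Dodilic 'zelese' after the early changes, it would undergo only the recent ones:
  rule 4 (unconditioned shift): no change (zelese)
  rule 5 (vowel merger): zelese → zilisi
  ⇒ as a loan: zilisi
Mineke 'zilisi' matches the loan outcome 'zilisi', not the inherited 'zilis' — it skipped the early Mineke changes, so it was borrowed from Dodilic.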